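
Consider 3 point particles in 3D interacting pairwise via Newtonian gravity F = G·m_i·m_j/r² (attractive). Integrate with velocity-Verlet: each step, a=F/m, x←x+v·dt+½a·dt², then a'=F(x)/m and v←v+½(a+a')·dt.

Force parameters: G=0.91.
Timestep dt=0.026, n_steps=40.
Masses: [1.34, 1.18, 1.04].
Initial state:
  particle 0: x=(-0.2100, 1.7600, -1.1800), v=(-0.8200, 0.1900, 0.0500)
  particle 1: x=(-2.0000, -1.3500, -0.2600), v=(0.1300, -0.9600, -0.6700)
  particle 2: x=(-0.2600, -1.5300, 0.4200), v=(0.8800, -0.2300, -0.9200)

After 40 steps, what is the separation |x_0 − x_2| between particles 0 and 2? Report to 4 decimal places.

step 0: x0=(-0.2100, 1.7600, -1.1800) x1=(-2.0000, -1.3500, -0.2600) x2=(-0.2600, -1.5300, 0.4200)
step 1: x0=(-0.2313, 1.7649, -1.1787) x1=(-1.9965, -1.3749, -0.2774) x2=(-0.2372, -1.5359, 0.3960)
step 2: x0=(-0.2527, 1.7697, -1.1773) x1=(-1.9928, -1.3999, -0.2947) x2=(-0.2146, -1.5418, 0.3720)
step 3: x0=(-0.2741, 1.7744, -1.1759) x1=(-1.9890, -1.4247, -0.3120) x2=(-0.1922, -1.5476, 0.3478)
step 4: x0=(-0.2955, 1.7791, -1.1745) x1=(-1.9849, -1.4496, -0.3293) x2=(-0.1700, -1.5533, 0.3235)
step 5: x0=(-0.3169, 1.7836, -1.1731) x1=(-1.9807, -1.4743, -0.3465) x2=(-0.1480, -1.5590, 0.2992)
step 6: x0=(-0.3384, 1.7881, -1.1716) x1=(-1.9763, -1.4991, -0.3637) x2=(-0.1261, -1.5646, 0.2747)
step 7: x0=(-0.3598, 1.7924, -1.1701) x1=(-1.9716, -1.5238, -0.3808) x2=(-0.1044, -1.5701, 0.2502)
step 8: x0=(-0.3813, 1.7967, -1.1686) x1=(-1.9668, -1.5484, -0.3979) x2=(-0.0829, -1.5756, 0.2256)
step 9: x0=(-0.4028, 1.8009, -1.1670) x1=(-1.9619, -1.5730, -0.4149) x2=(-0.0616, -1.5810, 0.2009)
step 10: x0=(-0.4243, 1.8050, -1.1654) x1=(-1.9567, -1.5976, -0.4319) x2=(-0.0405, -1.5864, 0.1762)
step 11: x0=(-0.4459, 1.8090, -1.1638) x1=(-1.9514, -1.6221, -0.4489) x2=(-0.0195, -1.5917, 0.1513)
step 12: x0=(-0.4674, 1.8129, -1.1621) x1=(-1.9459, -1.6466, -0.4658) x2=(0.0012, -1.5969, 0.1264)
step 13: x0=(-0.4890, 1.8168, -1.1605) x1=(-1.9403, -1.6709, -0.4827) x2=(0.0218, -1.6021, 0.1014)
step 14: x0=(-0.5105, 1.8205, -1.1588) x1=(-1.9344, -1.6953, -0.4996) x2=(0.0423, -1.6073, 0.0763)
step 15: x0=(-0.5321, 1.8242, -1.1571) x1=(-1.9284, -1.7196, -0.5164) x2=(0.0625, -1.6124, 0.0512)
step 16: x0=(-0.5537, 1.8277, -1.1553) x1=(-1.9223, -1.7438, -0.5332) x2=(0.0826, -1.6174, 0.0260)
step 17: x0=(-0.5753, 1.8312, -1.1535) x1=(-1.9159, -1.7680, -0.5500) x2=(0.1025, -1.6224, 0.0007)
step 18: x0=(-0.5969, 1.8346, -1.1518) x1=(-1.9095, -1.7921, -0.5667) x2=(0.1223, -1.6274, -0.0246)
step 19: x0=(-0.6186, 1.8379, -1.1499) x1=(-1.9028, -1.8161, -0.5834) x2=(0.1418, -1.6323, -0.0500)
step 20: x0=(-0.6402, 1.8411, -1.1481) x1=(-1.8960, -1.8401, -0.6001) x2=(0.1612, -1.6372, -0.0754)
step 21: x0=(-0.6618, 1.8443, -1.1463) x1=(-1.8891, -1.8640, -0.6167) x2=(0.1805, -1.6420, -0.1009)
step 22: x0=(-0.6835, 1.8473, -1.1444) x1=(-1.8820, -1.8878, -0.6334) x2=(0.1995, -1.6468, -0.1265)
step 23: x0=(-0.7051, 1.8503, -1.1425) x1=(-1.8748, -1.9116, -0.6500) x2=(0.2185, -1.6516, -0.1521)
step 24: x0=(-0.7267, 1.8531, -1.1406) x1=(-1.8674, -1.9353, -0.6666) x2=(0.2372, -1.6563, -0.1777)
step 25: x0=(-0.7484, 1.8559, -1.1387) x1=(-1.8599, -1.9590, -0.6831) x2=(0.2558, -1.6610, -0.2034)
step 26: x0=(-0.7700, 1.8586, -1.1367) x1=(-1.8522, -1.9826, -0.6996) x2=(0.2742, -1.6656, -0.2292)
step 27: x0=(-0.7917, 1.8612, -1.1348) x1=(-1.8444, -2.0061, -0.7161) x2=(0.2925, -1.6702, -0.2550)
step 28: x0=(-0.8133, 1.8638, -1.1328) x1=(-1.8364, -2.0296, -0.7326) x2=(0.3106, -1.6748, -0.2808)
step 29: x0=(-0.8349, 1.8662, -1.1308) x1=(-1.8283, -2.0529, -0.7491) x2=(0.3285, -1.6794, -0.3067)
step 30: x0=(-0.8566, 1.8686, -1.1288) x1=(-1.8201, -2.0762, -0.7655) x2=(0.3463, -1.6839, -0.3326)
step 31: x0=(-0.8782, 1.8708, -1.1268) x1=(-1.8117, -2.0995, -0.7820) x2=(0.3639, -1.6884, -0.3586)
step 32: x0=(-0.8998, 1.8730, -1.1248) x1=(-1.8032, -2.1227, -0.7984) x2=(0.3814, -1.6929, -0.3846)
step 33: x0=(-0.9215, 1.8752, -1.1228) x1=(-1.7946, -2.1458, -0.8148) x2=(0.3987, -1.6974, -0.4106)
step 34: x0=(-0.9431, 1.8772, -1.1207) x1=(-1.7858, -2.1688, -0.8311) x2=(0.4159, -1.7018, -0.4367)
step 35: x0=(-0.9647, 1.8792, -1.1187) x1=(-1.7769, -2.1917, -0.8475) x2=(0.4329, -1.7062, -0.4628)
step 36: x0=(-0.9863, 1.8810, -1.1166) x1=(-1.7679, -2.2146, -0.8638) x2=(0.4497, -1.7106, -0.4890)
step 37: x0=(-1.0079, 1.8828, -1.1145) x1=(-1.7588, -2.2374, -0.8801) x2=(0.4664, -1.7150, -0.5151)
step 38: x0=(-1.0295, 1.8846, -1.1124) x1=(-1.7495, -2.2602, -0.8964) x2=(0.4830, -1.7193, -0.5413)
step 39: x0=(-1.0511, 1.8862, -1.1104) x1=(-1.7401, -2.2828, -0.9127) x2=(0.4994, -1.7237, -0.5676)
step 40: x0=(-1.0726, 1.8878, -1.1083) x1=(-1.7306, -2.3054, -0.9290) x2=(0.5157, -1.7280, -0.5938)

3.9826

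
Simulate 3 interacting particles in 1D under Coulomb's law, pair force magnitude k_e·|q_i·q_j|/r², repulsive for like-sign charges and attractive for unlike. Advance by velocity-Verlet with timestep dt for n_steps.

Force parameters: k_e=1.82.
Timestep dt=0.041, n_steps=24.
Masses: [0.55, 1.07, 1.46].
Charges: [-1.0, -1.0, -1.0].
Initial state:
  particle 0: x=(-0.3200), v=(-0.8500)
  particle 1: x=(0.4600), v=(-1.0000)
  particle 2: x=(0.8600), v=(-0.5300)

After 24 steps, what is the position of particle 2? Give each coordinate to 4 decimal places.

step 0: x0=(-0.3200) x1=(0.4600) x2=(0.8600)
step 1: x0=(-0.3614) x1=(0.4124) x2=(0.8456)
step 2: x0=(-0.4159) x1=(0.3544) x2=(0.8437)
step 3: x0=(-0.4834) x1=(0.2892) x2=(0.8520)
step 4: x0=(-0.5632) x1=(0.2198) x2=(0.8680)
step 5: x0=(-0.6548) x1=(0.1482) x2=(0.8901)
step 6: x0=(-0.7574) x1=(0.0759) x2=(0.9168)
step 7: x0=(-0.8700) x1=(0.0037) x2=(0.9473)
step 8: x0=(-0.9916) x1=(-0.0680) x2=(0.9807)
step 9: x0=(-1.1211) x1=(-0.1390) x2=(1.0166)
step 10: x0=(-1.2576) x1=(-0.2091) x2=(1.0545)
step 11: x0=(-1.4002) x1=(-0.2784) x2=(1.0941)
step 12: x0=(-1.5481) x1=(-0.3470) x2=(1.1351)
step 13: x0=(-1.7006) x1=(-0.4148) x2=(1.1775)
step 14: x0=(-1.8572) x1=(-0.4821) x2=(1.2208)
step 15: x0=(-2.0173) x1=(-0.5489) x2=(1.2652)
step 16: x0=(-2.1805) x1=(-0.6152) x2=(1.3103)
step 17: x0=(-2.3464) x1=(-0.6811) x2=(1.3562)
step 18: x0=(-2.5147) x1=(-0.7466) x2=(1.4028)
step 19: x0=(-2.6852) x1=(-0.8119) x2=(1.4499)
step 20: x0=(-2.8576) x1=(-0.8769) x2=(1.4976)
step 21: x0=(-3.0317) x1=(-0.9417) x2=(1.5457)
step 22: x0=(-3.2073) x1=(-1.0063) x2=(1.5943)
step 23: x0=(-3.3844) x1=(-1.0707) x2=(1.6433)
step 24: x0=(-3.5626) x1=(-1.1350) x2=(1.6927)

(1.6927)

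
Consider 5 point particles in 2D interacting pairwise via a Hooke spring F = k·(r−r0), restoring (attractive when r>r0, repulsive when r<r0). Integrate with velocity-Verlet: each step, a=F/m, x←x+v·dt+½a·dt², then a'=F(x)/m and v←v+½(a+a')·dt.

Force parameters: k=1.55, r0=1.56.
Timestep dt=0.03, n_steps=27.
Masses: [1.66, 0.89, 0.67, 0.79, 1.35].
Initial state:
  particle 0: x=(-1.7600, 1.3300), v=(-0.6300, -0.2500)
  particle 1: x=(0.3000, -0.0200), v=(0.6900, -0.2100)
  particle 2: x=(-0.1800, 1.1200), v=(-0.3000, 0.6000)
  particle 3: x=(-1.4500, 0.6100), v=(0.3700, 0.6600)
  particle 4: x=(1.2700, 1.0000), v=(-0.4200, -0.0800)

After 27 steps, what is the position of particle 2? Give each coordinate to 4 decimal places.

(-0.3868, 1.8753)

step 0: x0=(-1.7600, 1.3300) x1=(0.3000, -0.0200) x2=(-0.1800, 1.1200) x3=(-1.4500, 0.6100) x4=(1.2700, 1.0000)
step 1: x0=(-1.7781, 1.3225) x1=(0.3199, -0.0262) x2=(-0.1891, 1.1384) x3=(-1.4375, 0.6292) x4=(1.2561, 0.9976)
step 2: x0=(-1.7945, 1.3151) x1=(0.3381, -0.0320) x2=(-0.1983, 1.1575) x3=(-1.4222, 0.6470) x4=(1.2398, 0.9954)
step 3: x0=(-1.8093, 1.3076) x1=(0.3545, -0.0374) x2=(-0.2076, 1.1774) x3=(-1.4041, 0.6636) x4=(1.2210, 0.9933)
step 4: x0=(-1.8224, 1.3002) x1=(0.3691, -0.0423) x2=(-0.2170, 1.1979) x3=(-1.3831, 0.6787) x4=(1.1998, 0.9914)
step 5: x0=(-1.8340, 1.2928) x1=(0.3817, -0.0468) x2=(-0.2264, 1.2191) x3=(-1.3595, 0.6925) x4=(1.1764, 0.9897)
step 6: x0=(-1.8439, 1.2853) x1=(0.3923, -0.0508) x2=(-0.2357, 1.2409) x3=(-1.3332, 0.7050) x4=(1.1507, 0.9882)
step 7: x0=(-1.8523, 1.2777) x1=(0.4009, -0.0543) x2=(-0.2449, 1.2632) x3=(-1.3044, 0.7161) x4=(1.1228, 0.9870)
step 8: x0=(-1.8592, 1.2700) x1=(0.4074, -0.0572) x2=(-0.2539, 1.2862) x3=(-1.2731, 0.7259) x4=(1.0930, 0.9860)
step 9: x0=(-1.8645, 1.2622) x1=(0.4118, -0.0596) x2=(-0.2627, 1.3098) x3=(-1.2395, 0.7343) x4=(1.0612, 0.9852)
step 10: x0=(-1.8683, 1.2542) x1=(0.4141, -0.0614) x2=(-0.2713, 1.3340) x3=(-1.2039, 0.7415) x4=(1.0276, 0.9848)
step 11: x0=(-1.8707, 1.2461) x1=(0.4144, -0.0627) x2=(-0.2796, 1.3588) x3=(-1.1663, 0.7474) x4=(0.9923, 0.9847)
step 12: x0=(-1.8716, 1.2377) x1=(0.4126, -0.0635) x2=(-0.2876, 1.3842) x3=(-1.1270, 0.7521) x4=(0.9554, 0.9849)
step 13: x0=(-1.8711, 1.2291) x1=(0.4088, -0.0638) x2=(-0.2952, 1.4104) x3=(-1.0862, 0.7555) x4=(0.9171, 0.9854)
step 14: x0=(-1.8693, 1.2203) x1=(0.4030, -0.0636) x2=(-0.3026, 1.4373) x3=(-1.0441, 0.7577) x4=(0.8775, 0.9862)
step 15: x0=(-1.8661, 1.2112) x1=(0.3953, -0.0630) x2=(-0.3096, 1.4651) x3=(-1.0010, 0.7587) x4=(0.8367, 0.9874)
step 16: x0=(-1.8616, 1.2018) x1=(0.3858, -0.0619) x2=(-0.3163, 1.4937) x3=(-0.9571, 0.7585) x4=(0.7949, 0.9889)
step 17: x0=(-1.8558, 1.1921) x1=(0.3746, -0.0605) x2=(-0.3228, 1.5232) x3=(-0.9126, 0.7571) x4=(0.7523, 0.9907)
step 18: x0=(-1.8489, 1.1821) x1=(0.3617, -0.0587) x2=(-0.3291, 1.5537) x3=(-0.8677, 0.7546) x4=(0.7089, 0.9929)
step 19: x0=(-1.8407, 1.1719) x1=(0.3472, -0.0567) x2=(-0.3352, 1.5853) x3=(-0.8227, 0.7510) x4=(0.6649, 0.9954)
step 20: x0=(-1.8314, 1.1613) x1=(0.3312, -0.0545) x2=(-0.3412, 1.6179) x3=(-0.7778, 0.7462) x4=(0.6206, 0.9982)
step 21: x0=(-1.8210, 1.1504) x1=(0.3139, -0.0520) x2=(-0.3473, 1.6516) x3=(-0.7331, 0.7404) x4=(0.5759, 1.0014)
step 22: x0=(-1.8096, 1.1393) x1=(0.2954, -0.0495) x2=(-0.3534, 1.6864) x3=(-0.6890, 0.7337) x4=(0.5311, 1.0048)
step 23: x0=(-1.7971, 1.1278) x1=(0.2758, -0.0468) x2=(-0.3596, 1.7222) x3=(-0.6454, 0.7260) x4=(0.4862, 1.0086)
step 24: x0=(-1.7838, 1.1161) x1=(0.2551, -0.0442) x2=(-0.3660, 1.7592) x3=(-0.6028, 0.7174) x4=(0.4414, 1.0127)
step 25: x0=(-1.7695, 1.1041) x1=(0.2335, -0.0417) x2=(-0.3726, 1.7970) x3=(-0.5611, 0.7081) x4=(0.3969, 1.0172)
step 26: x0=(-1.7545, 1.0919) x1=(0.2112, -0.0392) x2=(-0.3796, 1.8358) x3=(-0.5207, 0.6981) x4=(0.3527, 1.0220)
step 27: x0=(-1.7386, 1.0794) x1=(0.1882, -0.0369) x2=(-0.3868, 1.8753) x3=(-0.4815, 0.6875) x4=(0.3089, 1.0272)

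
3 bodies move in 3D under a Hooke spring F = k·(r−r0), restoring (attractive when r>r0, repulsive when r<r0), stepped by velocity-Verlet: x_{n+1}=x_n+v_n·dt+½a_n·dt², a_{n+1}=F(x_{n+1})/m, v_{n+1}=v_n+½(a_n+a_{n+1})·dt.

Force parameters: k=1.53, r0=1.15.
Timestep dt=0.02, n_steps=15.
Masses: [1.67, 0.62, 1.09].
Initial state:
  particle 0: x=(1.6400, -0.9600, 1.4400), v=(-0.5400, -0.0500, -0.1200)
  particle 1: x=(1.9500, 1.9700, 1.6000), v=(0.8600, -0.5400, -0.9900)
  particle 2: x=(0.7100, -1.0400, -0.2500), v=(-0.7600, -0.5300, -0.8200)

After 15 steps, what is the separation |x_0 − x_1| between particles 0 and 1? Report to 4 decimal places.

2.3956

step 0: x0=(1.6400, -0.9600, 1.4400) x1=(1.9500, 1.9700, 1.6000) x2=(0.7100, -1.0400, -0.2500)
step 1: x0=(1.6292, -0.9607, 1.4375) x1=(1.9667, 1.9573, 1.5795) x2=(0.6951, -1.0500, -0.2658)
step 2: x0=(1.6183, -0.9607, 1.4348) x1=(1.9823, 1.9408, 1.5577) x2=(0.6810, -1.0588, -0.2806)
step 3: x0=(1.6073, -0.9601, 1.4318) x1=(1.9968, 1.9204, 1.5345) x2=(0.6676, -1.0664, -0.2942)
step 4: x0=(1.5963, -0.9589, 1.4286) x1=(2.0102, 1.8964, 1.5101) x2=(0.6549, -1.0729, -0.3067)
step 5: x0=(1.5852, -0.9571, 1.4251) x1=(2.0223, 1.8686, 1.4843) x2=(0.6430, -1.0781, -0.3181)
step 6: x0=(1.5741, -0.9547, 1.4214) x1=(2.0333, 1.8371, 1.4573) x2=(0.6318, -1.0822, -0.3284)
step 7: x0=(1.5629, -0.9517, 1.4175) x1=(2.0431, 1.8020, 1.4290) x2=(0.6214, -1.0851, -0.3376)
step 8: x0=(1.5517, -0.9481, 1.4132) x1=(2.0516, 1.7633, 1.3995) x2=(0.6117, -1.0869, -0.3457)
step 9: x0=(1.5405, -0.9439, 1.4087) x1=(2.0589, 1.7212, 1.3689) x2=(0.6029, -1.0876, -0.3527)
step 10: x0=(1.5292, -0.9392, 1.4039) x1=(2.0649, 1.6756, 1.3371) x2=(0.5948, -1.0871, -0.3586)
step 11: x0=(1.5179, -0.9340, 1.3988) x1=(2.0696, 1.6268, 1.3043) x2=(0.5875, -1.0856, -0.3634)
step 12: x0=(1.5065, -0.9283, 1.3934) x1=(2.0730, 1.5747, 1.2703) x2=(0.5810, -1.0830, -0.3672)
step 13: x0=(1.4952, -0.9221, 1.3878) x1=(2.0751, 1.5195, 1.2354) x2=(0.5752, -1.0793, -0.3700)
step 14: x0=(1.4837, -0.9155, 1.3818) x1=(2.0760, 1.4613, 1.1995) x2=(0.5703, -1.0747, -0.3717)
step 15: x0=(1.4723, -0.9084, 1.3755) x1=(2.0755, 1.4002, 1.1627) x2=(0.5661, -1.0691, -0.3725)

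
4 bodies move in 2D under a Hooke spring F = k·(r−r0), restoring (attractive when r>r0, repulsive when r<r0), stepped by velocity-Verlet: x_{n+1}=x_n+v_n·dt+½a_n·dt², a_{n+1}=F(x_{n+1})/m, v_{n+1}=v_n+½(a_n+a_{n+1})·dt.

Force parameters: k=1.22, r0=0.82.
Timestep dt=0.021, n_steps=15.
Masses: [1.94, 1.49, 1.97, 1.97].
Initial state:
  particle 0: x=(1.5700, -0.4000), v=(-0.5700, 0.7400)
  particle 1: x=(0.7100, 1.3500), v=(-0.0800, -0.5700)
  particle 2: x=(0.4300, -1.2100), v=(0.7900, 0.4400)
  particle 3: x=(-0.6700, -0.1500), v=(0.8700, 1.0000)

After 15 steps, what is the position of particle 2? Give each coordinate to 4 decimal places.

(0.6783, -0.9969)

step 0: x0=(1.5700, -0.4000) x1=(0.7100, 1.3500) x2=(0.4300, -1.2100) x3=(-0.6700, -0.1500)
step 1: x0=(1.5577, -0.3843) x1=(0.7082, 1.3374) x2=(0.4466, -1.2004) x3=(-0.6514, -0.1290)
step 2: x0=(1.5447, -0.3685) x1=(0.7063, 1.3234) x2=(0.4633, -1.1901) x3=(-0.6320, -0.1079)
step 3: x0=(1.5312, -0.3524) x1=(0.7042, 1.3083) x2=(0.4799, -1.1791) x3=(-0.6119, -0.0867)
step 4: x0=(1.5170, -0.3360) x1=(0.7019, 1.2919) x2=(0.4966, -1.1675) x3=(-0.5910, -0.0656)
step 5: x0=(1.5022, -0.3195) x1=(0.6994, 1.2743) x2=(0.5133, -1.1551) x3=(-0.5695, -0.0444)
step 6: x0=(1.4869, -0.3028) x1=(0.6969, 1.2555) x2=(0.5299, -1.1421) x3=(-0.5473, -0.0232)
step 7: x0=(1.4710, -0.2859) x1=(0.6942, 1.2356) x2=(0.5466, -1.1285) x3=(-0.5245, -0.0020)
step 8: x0=(1.4545, -0.2688) x1=(0.6913, 1.2147) x2=(0.5632, -1.1142) x3=(-0.5010, 0.0192)
step 9: x0=(1.4376, -0.2515) x1=(0.6884, 1.1927) x2=(0.5798, -1.0992) x3=(-0.4769, 0.0404)
step 10: x0=(1.4202, -0.2340) x1=(0.6854, 1.1697) x2=(0.5964, -1.0837) x3=(-0.4522, 0.0615)
step 11: x0=(1.4023, -0.2164) x1=(0.6822, 1.1458) x2=(0.6129, -1.0675) x3=(-0.4270, 0.0826)
step 12: x0=(1.3840, -0.1987) x1=(0.6790, 1.1209) x2=(0.6293, -1.0507) x3=(-0.4011, 0.1036)
step 13: x0=(1.3653, -0.1807) x1=(0.6758, 1.0952) x2=(0.6457, -1.0333) x3=(-0.3748, 0.1245)
step 14: x0=(1.3461, -0.1627) x1=(0.6724, 1.0686) x2=(0.6620, -1.0154) x3=(-0.3479, 0.1454)
step 15: x0=(1.3266, -0.1445) x1=(0.6690, 1.0413) x2=(0.6783, -0.9969) x3=(-0.3206, 0.1662)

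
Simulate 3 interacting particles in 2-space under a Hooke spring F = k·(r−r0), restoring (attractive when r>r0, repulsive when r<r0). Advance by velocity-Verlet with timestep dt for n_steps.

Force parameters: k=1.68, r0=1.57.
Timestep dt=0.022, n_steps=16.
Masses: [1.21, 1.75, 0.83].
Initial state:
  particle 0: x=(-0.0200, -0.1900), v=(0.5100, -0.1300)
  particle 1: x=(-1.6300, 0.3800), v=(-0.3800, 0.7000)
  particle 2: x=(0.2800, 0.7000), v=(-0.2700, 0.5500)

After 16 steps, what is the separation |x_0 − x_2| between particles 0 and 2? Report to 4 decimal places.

step 0: x0=(-0.0200, -0.1900) x1=(-1.6300, 0.3800) x2=(0.2800, 0.7000)
step 1: x0=(-0.0089, -0.1930) x1=(-1.6382, 0.3954) x2=(0.2740, 0.7124)
step 2: x0=(0.0020, -0.1965) x1=(-1.6463, 0.4108) x2=(0.2678, 0.7252)
step 3: x0=(0.0126, -0.2002) x1=(-1.6540, 0.4262) x2=(0.2614, 0.7386)
step 4: x0=(0.0231, -0.2043) x1=(-1.6615, 0.4416) x2=(0.2548, 0.7526)
step 5: x0=(0.0332, -0.2087) x1=(-1.6687, 0.4570) x2=(0.2480, 0.7670)
step 6: x0=(0.0432, -0.2135) x1=(-1.6757, 0.4724) x2=(0.2409, 0.7819)
step 7: x0=(0.0528, -0.2185) x1=(-1.6823, 0.4877) x2=(0.2336, 0.7972)
step 8: x0=(0.0623, -0.2238) x1=(-1.6887, 0.5030) x2=(0.2261, 0.8131)
step 9: x0=(0.0715, -0.2294) x1=(-1.6947, 0.5183) x2=(0.2182, 0.8294)
step 10: x0=(0.0804, -0.2352) x1=(-1.7004, 0.5336) x2=(0.2101, 0.8461)
step 11: x0=(0.0890, -0.2412) x1=(-1.7058, 0.5488) x2=(0.2016, 0.8632)
step 12: x0=(0.0974, -0.2475) x1=(-1.7109, 0.5640) x2=(0.1929, 0.8807)
step 13: x0=(0.1055, -0.2539) x1=(-1.7156, 0.5791) x2=(0.1838, 0.8986)
step 14: x0=(0.1133, -0.2605) x1=(-1.7200, 0.5942) x2=(0.1744, 0.9168)
step 15: x0=(0.1208, -0.2672) x1=(-1.7240, 0.6092) x2=(0.1648, 0.9353)
step 16: x0=(0.1281, -0.2740) x1=(-1.7277, 0.6241) x2=(0.1547, 0.9542)

1.2285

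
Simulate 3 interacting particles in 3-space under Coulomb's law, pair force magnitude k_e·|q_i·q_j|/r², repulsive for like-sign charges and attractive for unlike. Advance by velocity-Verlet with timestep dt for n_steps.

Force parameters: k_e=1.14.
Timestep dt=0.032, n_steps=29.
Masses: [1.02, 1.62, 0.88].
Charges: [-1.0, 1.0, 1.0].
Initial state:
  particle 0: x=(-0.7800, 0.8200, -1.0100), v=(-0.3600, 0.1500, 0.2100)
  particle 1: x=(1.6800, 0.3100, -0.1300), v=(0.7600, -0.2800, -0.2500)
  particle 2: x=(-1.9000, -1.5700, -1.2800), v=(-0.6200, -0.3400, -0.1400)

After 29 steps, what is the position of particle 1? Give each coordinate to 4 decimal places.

(2.3651, 0.0636, -0.3674)

step 0: x0=(-0.7800, 0.8200, -1.0100) x1=(1.6800, 0.3100, -0.1300) x2=(-1.9000, -1.5700, -1.2800)
step 1: x0=(-0.7915, 0.8247, -1.0033) x1=(1.7043, 0.3011, -0.1380) x2=(-1.9198, -1.5808, -1.2845)
step 2: x0=(-0.8029, 0.8292, -0.9965) x1=(1.7285, 0.2922, -0.1460) x2=(-1.9396, -1.5915, -1.2890)
step 3: x0=(-0.8142, 0.8336, -0.9897) x1=(1.7527, 0.2833, -0.1541) x2=(-1.9595, -1.6020, -1.2934)
step 4: x0=(-0.8255, 0.8378, -0.9829) x1=(1.7768, 0.2745, -0.1622) x2=(-1.9792, -1.6124, -1.2979)
step 5: x0=(-0.8366, 0.8418, -0.9760) x1=(1.8009, 0.2657, -0.1703) x2=(-1.9990, -1.6227, -1.3024)
step 6: x0=(-0.8477, 0.8457, -0.9691) x1=(1.8249, 0.2569, -0.1784) x2=(-2.0188, -1.6329, -1.3069)
step 7: x0=(-0.8588, 0.8494, -0.9622) x1=(1.8489, 0.2482, -0.1865) x2=(-2.0385, -1.6429, -1.3113)
step 8: x0=(-0.8697, 0.8529, -0.9553) x1=(1.8728, 0.2395, -0.1946) x2=(-2.0582, -1.6528, -1.3158)
step 9: x0=(-0.8807, 0.8563, -0.9484) x1=(1.8966, 0.2308, -0.2028) x2=(-2.0779, -1.6626, -1.3203)
step 10: x0=(-0.8915, 0.8595, -0.9414) x1=(1.9205, 0.2222, -0.2109) x2=(-2.0976, -1.6722, -1.3247)
step 11: x0=(-0.9023, 0.8626, -0.9344) x1=(1.9442, 0.2136, -0.2191) x2=(-2.1173, -1.6818, -1.3292)
step 12: x0=(-0.9130, 0.8655, -0.9275) x1=(1.9679, 0.2050, -0.2273) x2=(-2.1370, -1.6912, -1.3336)
step 13: x0=(-0.9237, 0.8682, -0.9205) x1=(1.9916, 0.1965, -0.2355) x2=(-2.1566, -1.7005, -1.3380)
step 14: x0=(-0.9343, 0.8708, -0.9135) x1=(2.0153, 0.1880, -0.2437) x2=(-2.1763, -1.7096, -1.3424)
step 15: x0=(-0.9448, 0.8733, -0.9065) x1=(2.0389, 0.1795, -0.2519) x2=(-2.1959, -1.7187, -1.3469)
step 16: x0=(-0.9553, 0.8756, -0.8995) x1=(2.0624, 0.1711, -0.2601) x2=(-2.2155, -1.7276, -1.3513)
step 17: x0=(-0.9658, 0.8778, -0.8925) x1=(2.0859, 0.1626, -0.2683) x2=(-2.2351, -1.7365, -1.3557)
step 18: x0=(-0.9762, 0.8798, -0.8855) x1=(2.1094, 0.1542, -0.2766) x2=(-2.2547, -1.7452, -1.3600)
step 19: x0=(-0.9865, 0.8817, -0.8785) x1=(2.1328, 0.1459, -0.2848) x2=(-2.2742, -1.7538, -1.3644)
step 20: x0=(-0.9968, 0.8834, -0.8715) x1=(2.1562, 0.1375, -0.2930) x2=(-2.2938, -1.7623, -1.3687)
step 21: x0=(-1.0071, 0.8850, -0.8645) x1=(2.1796, 0.1292, -0.3013) x2=(-2.3133, -1.7706, -1.3731)
step 22: x0=(-1.0173, 0.8865, -0.8575) x1=(2.2029, 0.1209, -0.3095) x2=(-2.3328, -1.7789, -1.3774)
step 23: x0=(-1.0275, 0.8879, -0.8505) x1=(2.2262, 0.1127, -0.3178) x2=(-2.3523, -1.7871, -1.3817)
step 24: x0=(-1.0376, 0.8891, -0.8435) x1=(2.2494, 0.1044, -0.3261) x2=(-2.3718, -1.7951, -1.3860)
step 25: x0=(-1.0477, 0.8901, -0.8366) x1=(2.2726, 0.0962, -0.3343) x2=(-2.3912, -1.8030, -1.3903)
step 26: x0=(-1.0577, 0.8911, -0.8296) x1=(2.2958, 0.0881, -0.3426) x2=(-2.4107, -1.8109, -1.3946)
step 27: x0=(-1.0677, 0.8919, -0.8226) x1=(2.3189, 0.0799, -0.3509) x2=(-2.4301, -1.8186, -1.3988)
step 28: x0=(-1.0777, 0.8926, -0.8157) x1=(2.3421, 0.0717, -0.3592) x2=(-2.4495, -1.8262, -1.4031)
step 29: x0=(-1.0877, 0.8932, -0.8088) x1=(2.3651, 0.0636, -0.3674) x2=(-2.4689, -1.8338, -1.4073)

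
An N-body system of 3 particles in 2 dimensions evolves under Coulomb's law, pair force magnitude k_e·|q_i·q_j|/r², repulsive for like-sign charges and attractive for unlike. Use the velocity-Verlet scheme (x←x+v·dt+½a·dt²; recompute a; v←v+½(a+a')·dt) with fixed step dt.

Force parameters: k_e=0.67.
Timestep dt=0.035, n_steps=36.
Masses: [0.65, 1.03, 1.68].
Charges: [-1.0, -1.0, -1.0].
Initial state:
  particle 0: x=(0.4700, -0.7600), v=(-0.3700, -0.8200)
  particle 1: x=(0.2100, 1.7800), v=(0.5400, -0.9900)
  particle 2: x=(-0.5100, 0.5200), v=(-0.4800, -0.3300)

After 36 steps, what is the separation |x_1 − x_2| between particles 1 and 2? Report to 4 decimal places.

2.3877

step 0: x0=(0.4700, -0.7600) x1=(0.2100, 1.7800) x2=(-0.5100, 0.5200)
step 1: x0=(0.4572, -0.7890) x1=(0.2290, 1.7456) x2=(-0.5269, 0.5084)
step 2: x0=(0.4447, -0.8186) x1=(0.2482, 1.7116) x2=(-0.5441, 0.4968)
step 3: x0=(0.4325, -0.8487) x1=(0.2675, 1.6781) x2=(-0.5614, 0.4851)
step 4: x0=(0.4206, -0.8794) x1=(0.2871, 1.6450) x2=(-0.5791, 0.4734)
step 5: x0=(0.4090, -0.9106) x1=(0.3069, 1.6123) x2=(-0.5969, 0.4616)
step 6: x0=(0.3976, -0.9424) x1=(0.3269, 1.5800) x2=(-0.6150, 0.4498)
step 7: x0=(0.3865, -0.9748) x1=(0.3472, 1.5482) x2=(-0.6334, 0.4379)
step 8: x0=(0.3757, -1.0076) x1=(0.3677, 1.5167) x2=(-0.6519, 0.4261)
step 9: x0=(0.3650, -1.0411) x1=(0.3884, 1.4856) x2=(-0.6708, 0.4141)
step 10: x0=(0.3546, -1.0750) x1=(0.4094, 1.4549) x2=(-0.6898, 0.4022)
step 11: x0=(0.3445, -1.1094) x1=(0.4306, 1.4246) x2=(-0.7091, 0.3902)
step 12: x0=(0.3345, -1.1444) x1=(0.4521, 1.3946) x2=(-0.7287, 0.3782)
step 13: x0=(0.3247, -1.1798) x1=(0.4739, 1.3650) x2=(-0.7485, 0.3662)
step 14: x0=(0.3151, -1.2157) x1=(0.4958, 1.3357) x2=(-0.7685, 0.3542)
step 15: x0=(0.3057, -1.2521) x1=(0.5181, 1.3067) x2=(-0.7887, 0.3421)
step 16: x0=(0.2965, -1.2890) x1=(0.5406, 1.2780) x2=(-0.8091, 0.3301)
step 17: x0=(0.2875, -1.3263) x1=(0.5634, 1.2495) x2=(-0.8298, 0.3181)
step 18: x0=(0.2786, -1.3641) x1=(0.5864, 1.2214) x2=(-0.8507, 0.3061)
step 19: x0=(0.2698, -1.4023) x1=(0.6096, 1.1935) x2=(-0.8718, 0.2940)
step 20: x0=(0.2613, -1.4410) x1=(0.6331, 1.1659) x2=(-0.8931, 0.2820)
step 21: x0=(0.2528, -1.4801) x1=(0.6568, 1.1385) x2=(-0.9146, 0.2700)
step 22: x0=(0.2445, -1.5196) x1=(0.6808, 1.1113) x2=(-0.9363, 0.2581)
step 23: x0=(0.2363, -1.5595) x1=(0.7050, 1.0844) x2=(-0.9582, 0.2461)
step 24: x0=(0.2282, -1.5998) x1=(0.7294, 1.0577) x2=(-0.9802, 0.2342)
step 25: x0=(0.2202, -1.6405) x1=(0.7540, 1.0312) x2=(-1.0025, 0.2223)
step 26: x0=(0.2123, -1.6815) x1=(0.7789, 1.0049) x2=(-1.0249, 0.2104)
step 27: x0=(0.2046, -1.7230) x1=(0.8039, 0.9787) x2=(-1.0475, 0.1986)
step 28: x0=(0.1969, -1.7648) x1=(0.8292, 0.9528) x2=(-1.0702, 0.1868)
step 29: x0=(0.1893, -1.8069) x1=(0.8547, 0.9270) x2=(-1.0931, 0.1750)
step 30: x0=(0.1818, -1.8494) x1=(0.8803, 0.9013) x2=(-1.1162, 0.1633)
step 31: x0=(0.1744, -1.8923) x1=(0.9062, 0.8759) x2=(-1.1394, 0.1516)
step 32: x0=(0.1671, -1.9354) x1=(0.9322, 0.8506) x2=(-1.1627, 0.1399)
step 33: x0=(0.1598, -1.9789) x1=(0.9584, 0.8254) x2=(-1.1862, 0.1282)
step 34: x0=(0.1526, -2.0227) x1=(0.9848, 0.8004) x2=(-1.2098, 0.1166)
step 35: x0=(0.1455, -2.0668) x1=(1.0114, 0.7755) x2=(-1.2336, 0.1051)
step 36: x0=(0.1384, -2.1112) x1=(1.0381, 0.7507) x2=(-1.2574, 0.0935)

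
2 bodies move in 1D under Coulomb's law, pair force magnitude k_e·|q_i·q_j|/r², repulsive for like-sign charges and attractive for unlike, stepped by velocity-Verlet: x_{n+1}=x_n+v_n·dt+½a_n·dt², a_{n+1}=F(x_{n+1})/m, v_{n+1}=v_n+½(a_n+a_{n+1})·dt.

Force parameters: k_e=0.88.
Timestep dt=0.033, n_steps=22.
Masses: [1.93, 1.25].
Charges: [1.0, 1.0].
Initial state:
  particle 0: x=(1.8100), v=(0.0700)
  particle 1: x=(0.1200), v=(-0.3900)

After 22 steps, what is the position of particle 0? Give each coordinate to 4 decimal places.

(1.8975)

step 0: x0=(1.8100) x1=(0.1200)
step 1: x0=(1.8124) x1=(0.1070)
step 2: x0=(1.8150) x1=(0.0937)
step 3: x0=(1.8177) x1=(0.0802)
step 4: x0=(1.8206) x1=(0.0664)
step 5: x0=(1.8237) x1=(0.0524)
step 6: x0=(1.8269) x1=(0.0381)
step 7: x0=(1.8303) x1=(0.0236)
step 8: x0=(1.8338) x1=(0.0089)
step 9: x0=(1.8375) x1=(-0.0061)
step 10: x0=(1.8413) x1=(-0.0213)
step 11: x0=(1.8452) x1=(-0.0368)
step 12: x0=(1.8493) x1=(-0.0524)
step 13: x0=(1.8536) x1=(-0.0682)
step 14: x0=(1.8580) x1=(-0.0843)
step 15: x0=(1.8625) x1=(-0.1006)
step 16: x0=(1.8671) x1=(-0.1170)
step 17: x0=(1.8719) x1=(-0.1337)
step 18: x0=(1.8768) x1=(-0.1505)
step 19: x0=(1.8818) x1=(-0.1676)
step 20: x0=(1.8869) x1=(-0.1848)
step 21: x0=(1.8921) x1=(-0.2022)
step 22: x0=(1.8975) x1=(-0.2198)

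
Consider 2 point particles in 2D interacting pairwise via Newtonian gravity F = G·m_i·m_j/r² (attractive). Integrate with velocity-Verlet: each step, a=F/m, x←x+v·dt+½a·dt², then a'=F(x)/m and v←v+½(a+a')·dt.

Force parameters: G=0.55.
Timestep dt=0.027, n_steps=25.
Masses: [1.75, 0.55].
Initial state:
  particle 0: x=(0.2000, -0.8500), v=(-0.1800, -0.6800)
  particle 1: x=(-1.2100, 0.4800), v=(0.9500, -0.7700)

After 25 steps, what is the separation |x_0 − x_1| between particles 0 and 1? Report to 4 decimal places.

1.3302

step 0: x0=(0.2000, -0.8500) x1=(-1.2100, 0.4800)
step 1: x0=(0.1951, -0.8683) x1=(-1.1843, 0.4591)
step 2: x0=(0.1902, -0.8866) x1=(-1.1584, 0.4382)
step 3: x0=(0.1852, -0.9049) x1=(-1.1324, 0.4170)
step 4: x0=(0.1802, -0.9231) x1=(-1.1063, 0.3958)
step 5: x0=(0.1752, -0.9413) x1=(-1.0800, 0.3744)
step 6: x0=(0.1700, -0.9594) x1=(-1.0536, 0.3528)
step 7: x0=(0.1649, -0.9774) x1=(-1.0270, 0.3311)
step 8: x0=(0.1597, -0.9955) x1=(-1.0003, 0.3092)
step 9: x0=(0.1545, -1.0134) x1=(-0.9734, 0.2871)
step 10: x0=(0.1492, -1.0313) x1=(-0.9464, 0.2649)
step 11: x0=(0.1438, -1.0492) x1=(-0.9192, 0.2424)
step 12: x0=(0.1384, -1.0670) x1=(-0.8918, 0.2198)
step 13: x0=(0.1330, -1.0847) x1=(-0.8643, 0.1970)
step 14: x0=(0.1275, -1.1023) x1=(-0.8366, 0.1739)
step 15: x0=(0.1219, -1.1199) x1=(-0.8088, 0.1507)
step 16: x0=(0.1163, -1.1374) x1=(-0.7808, 0.1272)
step 17: x0=(0.1107, -1.1549) x1=(-0.7526, 0.1035)
step 18: x0=(0.1050, -1.1722) x1=(-0.7242, 0.0795)
step 19: x0=(0.0992, -1.1895) x1=(-0.6957, 0.0553)
step 20: x0=(0.0934, -1.2067) x1=(-0.6670, 0.0308)
step 21: x0=(0.0875, -1.2238) x1=(-0.6381, 0.0060)
step 22: x0=(0.0816, -1.2408) x1=(-0.6091, -0.0191)
step 23: x0=(0.0756, -1.2577) x1=(-0.5799, -0.0445)
step 24: x0=(0.0696, -1.2745) x1=(-0.5505, -0.0702)
step 25: x0=(0.0635, -1.2912) x1=(-0.5209, -0.0962)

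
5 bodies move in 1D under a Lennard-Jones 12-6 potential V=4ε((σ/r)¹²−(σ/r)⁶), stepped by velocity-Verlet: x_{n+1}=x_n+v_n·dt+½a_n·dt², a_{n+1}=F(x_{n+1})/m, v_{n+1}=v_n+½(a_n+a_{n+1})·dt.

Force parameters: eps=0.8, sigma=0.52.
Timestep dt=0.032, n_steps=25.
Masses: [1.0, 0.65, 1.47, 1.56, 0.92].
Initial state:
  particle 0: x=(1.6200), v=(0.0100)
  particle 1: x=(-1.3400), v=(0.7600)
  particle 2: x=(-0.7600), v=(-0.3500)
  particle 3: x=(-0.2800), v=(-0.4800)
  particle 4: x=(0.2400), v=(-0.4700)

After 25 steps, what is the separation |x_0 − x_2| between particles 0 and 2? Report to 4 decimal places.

3.8032

step 0: x0=(1.6200) x1=(-1.3400) x2=(-0.7600) x3=(-0.2800) x4=(0.2400)
step 1: x0=(1.6203) x1=(-1.3160) x2=(-0.8211) x3=(-0.2602) x4=(0.2453)
step 2: x0=(1.6205) x1=(-1.4308) x2=(-0.8246) x3=(-0.2772) x4=(0.3190)
step 3: x0=(1.6207) x1=(-1.5413) x2=(-0.8382) x3=(-0.2852) x4=(0.3908)
step 4: x0=(1.6208) x1=(-1.6470) x2=(-0.8602) x3=(-0.2850) x4=(0.4587)
step 5: x0=(1.6208) x1=(-1.7500) x2=(-0.8845) x3=(-0.2822) x4=(0.5241)
step 6: x0=(1.6205) x1=(-1.8514) x2=(-0.9078) x3=(-0.2799) x4=(0.5880)
step 7: x0=(1.6200) x1=(-1.9519) x2=(-0.9291) x3=(-0.2793) x4=(0.6513)
step 8: x0=(1.6189) x1=(-2.0519) x2=(-0.9480) x3=(-0.2808) x4=(0.7143)
step 9: x0=(1.6172) x1=(-2.1516) x2=(-0.9646) x3=(-0.2843) x4=(0.7777)
step 10: x0=(1.6142) x1=(-2.2512) x2=(-0.9789) x3=(-0.2899) x4=(0.8421)
step 11: x0=(1.6094) x1=(-2.3506) x2=(-0.9909) x3=(-0.2976) x4=(0.9084)
step 12: x0=(1.6014) x1=(-2.4499) x2=(-1.0008) x3=(-0.3073) x4=(0.9780)
step 13: x0=(1.5899) x1=(-2.5492) x2=(-1.0085) x3=(-0.3189) x4=(1.0513)
step 14: x0=(1.5968) x1=(-2.6485) x2=(-1.0139) x3=(-0.3327) x4=(1.1046)
step 15: x0=(1.7027) x1=(-2.7477) x2=(-1.0170) x3=(-0.3487) x4=(1.0502)
step 16: x0=(1.8049) x1=(-2.8469) x2=(-1.0177) x3=(-0.3670) x4=(0.9998)
step 17: x0=(1.9056) x1=(-2.9462) x2=(-1.0158) x3=(-0.3877) x4=(0.9510)
step 18: x0=(2.0057) x1=(-3.0454) x2=(-1.0114) x3=(-0.4106) x4=(0.9027)
step 19: x0=(2.1057) x1=(-3.1446) x2=(-1.0055) x3=(-0.4349) x4=(0.8545)
step 20: x0=(2.2056) x1=(-3.2438) x2=(-1.0016) x3=(-0.4574) x4=(0.8064)
step 21: x0=(2.3054) x1=(-3.3430) x2=(-1.0075) x3=(-0.4706) x4=(0.7582)
step 22: x0=(2.4052) x1=(-3.4422) x2=(-1.0267) x3=(-0.4711) x4=(0.7099)
step 23: x0=(2.5050) x1=(-3.5414) x2=(-1.0514) x3=(-0.4663) x4=(0.6615)
step 24: x0=(2.6048) x1=(-3.6406) x2=(-1.0760) x3=(-0.4615) x4=(0.6129)
step 25: x0=(2.7047) x1=(-3.7398) x2=(-1.0985) x3=(-0.4587) x4=(0.5641)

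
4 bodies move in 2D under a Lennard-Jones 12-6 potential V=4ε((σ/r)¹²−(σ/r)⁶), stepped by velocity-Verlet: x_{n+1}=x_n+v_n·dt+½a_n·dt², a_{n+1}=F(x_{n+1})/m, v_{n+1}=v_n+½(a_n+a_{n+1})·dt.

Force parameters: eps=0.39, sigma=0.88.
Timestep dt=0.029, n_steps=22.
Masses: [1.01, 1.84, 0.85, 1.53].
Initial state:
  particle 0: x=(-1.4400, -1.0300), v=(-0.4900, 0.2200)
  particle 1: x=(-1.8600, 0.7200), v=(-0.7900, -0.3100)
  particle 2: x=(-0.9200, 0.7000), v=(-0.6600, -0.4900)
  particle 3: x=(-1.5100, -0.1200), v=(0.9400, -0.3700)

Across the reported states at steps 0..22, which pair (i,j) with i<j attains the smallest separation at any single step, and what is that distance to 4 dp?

step 0: x0=(-1.4400, -1.0300) x1=(-1.8600, 0.7200) x2=(-0.9200, 0.7000) x3=(-1.5100, -0.1200)
step 1: x0=(-1.4540, -1.0256) x1=(-1.8839, 0.7121) x2=(-0.9382, 0.6855) x3=(-1.4822, -0.1306)
step 2: x0=(-1.4679, -1.0274) x1=(-1.9092, 0.7054) x2=(-0.9543, 0.6711) x3=(-1.4539, -0.1386)
step 3: x0=(-1.4819, -1.0364) x1=(-1.9354, 0.6992) x2=(-0.9684, 0.6579) x3=(-1.4257, -0.1430)
step 4: x0=(-1.4962, -1.0516) x1=(-1.9619, 0.6929) x2=(-0.9800, 0.6479) x3=(-1.3983, -0.1452)
step 5: x0=(-1.5110, -1.0708) x1=(-1.9883, 0.6865) x2=(-0.9879, 0.6443) x3=(-1.3726, -0.1479)
step 6: x0=(-1.5262, -1.0924) x1=(-2.0143, 0.6797) x2=(-0.9918, 0.6499) x3=(-1.3495, -0.1539)
step 7: x0=(-1.5415, -1.1149) x1=(-2.0397, 0.6725) x2=(-0.9920, 0.6652) x3=(-1.3290, -0.1640)
step 8: x0=(-1.5570, -1.1377) x1=(-2.0644, 0.6649) x2=(-0.9903, 0.6874) x3=(-1.3103, -0.1774)
step 9: x0=(-1.5724, -1.1604) x1=(-2.0883, 0.6569) x2=(-0.9884, 0.7132) x3=(-1.2928, -0.1924)
step 10: x0=(-1.5877, -1.1826) x1=(-2.1114, 0.6486) x2=(-0.9870, 0.7401) x3=(-1.2760, -0.2080)
step 11: x0=(-1.6029, -1.2042) x1=(-2.1337, 0.6401) x2=(-0.9868, 0.7668) x3=(-1.2596, -0.2235)
step 12: x0=(-1.6178, -1.2250) x1=(-2.1554, 0.6313) x2=(-0.9876, 0.7927) x3=(-1.2435, -0.2388)
step 13: x0=(-1.6324, -1.2450) x1=(-2.1764, 0.6224) x2=(-0.9896, 0.8175) x3=(-1.2278, -0.2539)
step 14: x0=(-1.6467, -1.2642) x1=(-2.1968, 0.6134) x2=(-0.9927, 0.8410) x3=(-1.2124, -0.2686)
step 15: x0=(-1.6606, -1.2826) x1=(-2.2168, 0.6042) x2=(-0.9967, 0.8635) x3=(-1.1973, -0.2832)
step 16: x0=(-1.6742, -1.3001) x1=(-2.2362, 0.5950) x2=(-1.0015, 0.8848) x3=(-1.1825, -0.2976)
step 17: x0=(-1.6874, -1.3167) x1=(-2.2553, 0.5857) x2=(-1.0071, 0.9052) x3=(-1.1681, -0.3120)
step 18: x0=(-1.7003, -1.3326) x1=(-2.2739, 0.5763) x2=(-1.0133, 0.9247) x3=(-1.1541, -0.3263)
step 19: x0=(-1.7127, -1.3477) x1=(-2.2922, 0.5669) x2=(-1.0202, 0.9434) x3=(-1.1404, -0.3406)
step 20: x0=(-1.7247, -1.3621) x1=(-2.3102, 0.5575) x2=(-1.0275, 0.9613) x3=(-1.1270, -0.3550)
step 21: x0=(-1.7364, -1.3758) x1=(-2.3279, 0.5480) x2=(-1.0354, 0.9786) x3=(-1.1140, -0.3694)
step 22: x0=(-1.7477, -1.3889) x1=(-2.3453, 0.5386) x2=(-1.0437, 0.9953) x3=(-1.1013, -0.3839)

pair (2,3), distance 0.8798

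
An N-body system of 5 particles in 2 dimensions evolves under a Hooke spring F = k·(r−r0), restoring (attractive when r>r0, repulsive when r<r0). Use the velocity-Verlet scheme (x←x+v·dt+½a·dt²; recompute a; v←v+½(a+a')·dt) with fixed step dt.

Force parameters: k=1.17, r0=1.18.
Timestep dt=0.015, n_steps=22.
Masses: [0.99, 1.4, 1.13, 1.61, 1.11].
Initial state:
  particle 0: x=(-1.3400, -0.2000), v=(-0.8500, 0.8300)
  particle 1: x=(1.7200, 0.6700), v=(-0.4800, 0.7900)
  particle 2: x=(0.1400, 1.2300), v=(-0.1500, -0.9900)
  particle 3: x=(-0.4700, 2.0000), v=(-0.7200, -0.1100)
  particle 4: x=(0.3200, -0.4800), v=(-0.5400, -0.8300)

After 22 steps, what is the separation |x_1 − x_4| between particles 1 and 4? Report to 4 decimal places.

1.9851

step 0: x0=(-1.3400, -0.2000) x1=(1.7200, 0.6700) x2=(0.1400, 1.2300) x3=(-0.4700, 2.0000) x4=(0.3200, -0.4800)
step 1: x0=(-1.3523, -0.1873) x1=(1.7124, 0.6818) x2=(0.1378, 1.2150) x3=(-0.4807, 1.9981) x4=(0.3118, -0.4922)
step 2: x0=(-1.3636, -0.1740) x1=(1.7041, 0.6937) x2=(0.1355, 1.1996) x3=(-0.4913, 1.9957) x4=(0.3036, -0.5038)
step 3: x0=(-1.3741, -0.1601) x1=(1.6950, 0.7055) x2=(0.1332, 1.1840) x3=(-0.5016, 1.9928) x4=(0.2952, -0.5148)
step 4: x0=(-1.3836, -0.1457) x1=(1.6851, 0.7172) x2=(0.1310, 1.1680) x3=(-0.5118, 1.9895) x4=(0.2867, -0.5252)
step 5: x0=(-1.3921, -0.1307) x1=(1.6745, 0.7290) x2=(0.1287, 1.1517) x3=(-0.5218, 1.9856) x4=(0.2780, -0.5351)
step 6: x0=(-1.3998, -0.1153) x1=(1.6631, 0.7407) x2=(0.1264, 1.1351) x3=(-0.5316, 1.9812) x4=(0.2693, -0.5443)
step 7: x0=(-1.4065, -0.0993) x1=(1.6509, 0.7523) x2=(0.1241, 1.1183) x3=(-0.5413, 1.9764) x4=(0.2604, -0.5530)
step 8: x0=(-1.4122, -0.0828) x1=(1.6380, 0.7639) x2=(0.1217, 1.1011) x3=(-0.5507, 1.9710) x4=(0.2515, -0.5610)
step 9: x0=(-1.4171, -0.0659) x1=(1.6244, 0.7754) x2=(0.1193, 1.0838) x3=(-0.5600, 1.9652) x4=(0.2424, -0.5685)
step 10: x0=(-1.4211, -0.0484) x1=(1.6100, 0.7869) x2=(0.1169, 1.0661) x3=(-0.5690, 1.9589) x4=(0.2332, -0.5753)
step 11: x0=(-1.4241, -0.0306) x1=(1.5949, 0.7982) x2=(0.1144, 1.0483) x3=(-0.5779, 1.9522) x4=(0.2239, -0.5815)
step 12: x0=(-1.4263, -0.0123) x1=(1.5790, 0.8096) x2=(0.1119, 1.0302) x3=(-0.5866, 1.9449) x4=(0.2144, -0.5871)
step 13: x0=(-1.4276, 0.0064) x1=(1.5625, 0.8208) x2=(0.1093, 1.0120) x3=(-0.5951, 1.9372) x4=(0.2049, -0.5921)
step 14: x0=(-1.4280, 0.0256) x1=(1.5452, 0.8319) x2=(0.1067, 0.9935) x3=(-0.6034, 1.9291) x4=(0.1953, -0.5965)
step 15: x0=(-1.4275, 0.0451) x1=(1.5272, 0.8430) x2=(0.1040, 0.9748) x3=(-0.6115, 1.9205) x4=(0.1855, -0.6003)
step 16: x0=(-1.4262, 0.0650) x1=(1.5085, 0.8539) x2=(0.1012, 0.9560) x3=(-0.6194, 1.9114) x4=(0.1757, -0.6035)
step 17: x0=(-1.4240, 0.0852) x1=(1.4892, 0.8648) x2=(0.0984, 0.9370) x3=(-0.6272, 1.9019) x4=(0.1657, -0.6060)
step 18: x0=(-1.4210, 0.1058) x1=(1.4692, 0.8756) x2=(0.0956, 0.9179) x3=(-0.6347, 1.8920) x4=(0.1557, -0.6080)
step 19: x0=(-1.4173, 0.1267) x1=(1.4485, 0.8862) x2=(0.0926, 0.8986) x3=(-0.6420, 1.8816) x4=(0.1455, -0.6093)
step 20: x0=(-1.4127, 0.1479) x1=(1.4271, 0.8968) x2=(0.0896, 0.8793) x3=(-0.6492, 1.8708) x4=(0.1352, -0.6101)
step 21: x0=(-1.4073, 0.1694) x1=(1.4052, 0.9072) x2=(0.0865, 0.8598) x3=(-0.6561, 1.8596) x4=(0.1249, -0.6102)
step 22: x0=(-1.4012, 0.1911) x1=(1.3826, 0.9175) x2=(0.0834, 0.8402) x3=(-0.6629, 1.8480) x4=(0.1145, -0.6098)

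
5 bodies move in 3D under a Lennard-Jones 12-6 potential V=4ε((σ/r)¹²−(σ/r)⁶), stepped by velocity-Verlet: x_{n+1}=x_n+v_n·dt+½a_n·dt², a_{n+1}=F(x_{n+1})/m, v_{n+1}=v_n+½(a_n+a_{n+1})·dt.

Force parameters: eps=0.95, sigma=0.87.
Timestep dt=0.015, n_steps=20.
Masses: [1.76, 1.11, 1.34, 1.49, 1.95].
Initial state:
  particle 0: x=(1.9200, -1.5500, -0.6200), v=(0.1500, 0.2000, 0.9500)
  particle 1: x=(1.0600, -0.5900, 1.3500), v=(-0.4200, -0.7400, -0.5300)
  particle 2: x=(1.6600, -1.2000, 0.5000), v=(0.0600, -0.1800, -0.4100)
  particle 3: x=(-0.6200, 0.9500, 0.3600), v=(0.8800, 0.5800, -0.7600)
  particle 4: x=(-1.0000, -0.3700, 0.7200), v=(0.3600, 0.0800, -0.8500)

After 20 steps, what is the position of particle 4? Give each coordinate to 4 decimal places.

(-0.8866, -0.3332, 0.4620)

step 0: x0=(1.9200, -1.5500, -0.6200) x1=(1.0600, -0.5900, 1.3500) x2=(1.6600, -1.2000, 0.5000) x3=(-0.6200, 0.9500, 0.3600) x4=(-1.0000, -0.3700, 0.7200)
step 1: x0=(1.9222, -1.5470, -0.6056) x1=(1.0538, -0.6012, 1.3419) x2=(1.6609, -1.2027, 0.4938) x3=(-0.6068, 0.9586, 0.3486) x4=(-0.9946, -0.3688, 0.7072)
step 2: x0=(1.9244, -1.5438, -0.5910) x1=(1.0478, -0.6126, 1.3335) x2=(1.6616, -1.2053, 0.4875) x3=(-0.5937, 0.9672, 0.3373) x4=(-0.9891, -0.3674, 0.6945)
step 3: x0=(1.9265, -1.5406, -0.5761) x1=(1.0419, -0.6242, 1.3249) x2=(1.6623, -1.2078, 0.4811) x3=(-0.5805, 0.9756, 0.3259) x4=(-0.9837, -0.3660, 0.6817)
step 4: x0=(1.9285, -1.5374, -0.5609) x1=(1.0363, -0.6360, 1.3159) x2=(1.6629, -1.2103, 0.4746) x3=(-0.5674, 0.9840, 0.3146) x4=(-0.9782, -0.3646, 0.6688)
step 5: x0=(1.9304, -1.5340, -0.5455) x1=(1.0309, -0.6479, 1.3067) x2=(1.6634, -1.2128, 0.4679) x3=(-0.5543, 0.9922, 0.3033) x4=(-0.9726, -0.3631, 0.6560)
step 6: x0=(1.9323, -1.5305, -0.5297) x1=(1.0257, -0.6601, 1.2971) x2=(1.6639, -1.2152, 0.4610) x3=(-0.5413, 1.0004, 0.2921) x4=(-0.9671, -0.3615, 0.6432)
step 7: x0=(1.9341, -1.5269, -0.5136) x1=(1.0207, -0.6724, 1.2873) x2=(1.6643, -1.2177, 0.4539) x3=(-0.5283, 1.0084, 0.2809) x4=(-0.9615, -0.3598, 0.6303)
step 8: x0=(1.9358, -1.5232, -0.4972) x1=(1.0159, -0.6850, 1.2771) x2=(1.6646, -1.2200, 0.4468) x3=(-0.5153, 1.0164, 0.2697) x4=(-0.9559, -0.3581, 0.6174)
step 9: x0=(1.9374, -1.5194, -0.4805) x1=(1.0113, -0.6977, 1.2667) x2=(1.6648, -1.2223, 0.4395) x3=(-0.5023, 1.0243, 0.2585) x4=(-0.9503, -0.3563, 0.6045)
step 10: x0=(1.9389, -1.5156, -0.4637) x1=(1.0070, -0.7107, 1.2559) x2=(1.6648, -1.2246, 0.4323) x3=(-0.4893, 1.0322, 0.2473) x4=(-0.9446, -0.3544, 0.5916)
step 11: x0=(1.9405, -1.5118, -0.4468) x1=(1.0029, -0.7238, 1.2448) x2=(1.6647, -1.2267, 0.4252) x3=(-0.4764, 1.0399, 0.2362) x4=(-0.9389, -0.3525, 0.5787)
step 12: x0=(1.9421, -1.5080, -0.4301) x1=(0.9990, -0.7371, 1.2334) x2=(1.6643, -1.2285, 0.4187) x3=(-0.4635, 1.0476, 0.2250) x4=(-0.9332, -0.3506, 0.5658)
step 13: x0=(1.9439, -1.5044, -0.4139) x1=(0.9954, -0.7506, 1.2216) x2=(1.6634, -1.2300, 0.4131) x3=(-0.4506, 1.0552, 0.2139) x4=(-0.9275, -0.3486, 0.5528)
step 14: x0=(1.9460, -1.5011, -0.3988) x1=(0.9921, -0.7643, 1.2096) x2=(1.6619, -1.2308, 0.4092) x3=(-0.4377, 1.0627, 0.2028) x4=(-0.9217, -0.3465, 0.5399)
step 15: x0=(1.9486, -1.4983, -0.3852) x1=(0.9890, -0.7782, 1.1971) x2=(1.6594, -1.2308, 0.4075) x3=(-0.4249, 1.0702, 0.1917) x4=(-0.9159, -0.3444, 0.5269)
step 16: x0=(1.9521, -1.4963, -0.3737) x1=(0.9863, -0.7923, 1.1843) x2=(1.6556, -1.2297, 0.4090) x3=(-0.4120, 1.0776, 0.1807) x4=(-0.9101, -0.3423, 0.5139)
step 17: x0=(1.9564, -1.4951, -0.3647) x1=(0.9838, -0.8066, 1.1711) x2=(1.6504, -1.2273, 0.4140) x3=(-0.3992, 1.0849, 0.1696) x4=(-0.9043, -0.3401, 0.5010)
step 18: x0=(1.9618, -1.4947, -0.3581) x1=(0.9817, -0.8211, 1.1575) x2=(1.6436, -1.2237, 0.4226) x3=(-0.3864, 1.0922, 0.1586) x4=(-0.8984, -0.3378, 0.4880)
step 19: x0=(1.9679, -1.4951, -0.3536) x1=(0.9798, -0.8358, 1.1435) x2=(1.6354, -1.2189, 0.4342) x3=(-0.3737, 1.0994, 0.1476) x4=(-0.8925, -0.3356, 0.4750)
step 20: x0=(1.9747, -1.4960, -0.3507) x1=(0.9783, -0.8507, 1.1292) x2=(1.6261, -1.2132, 0.4480) x3=(-0.3609, 1.1065, 0.1366) x4=(-0.8866, -0.3332, 0.4620)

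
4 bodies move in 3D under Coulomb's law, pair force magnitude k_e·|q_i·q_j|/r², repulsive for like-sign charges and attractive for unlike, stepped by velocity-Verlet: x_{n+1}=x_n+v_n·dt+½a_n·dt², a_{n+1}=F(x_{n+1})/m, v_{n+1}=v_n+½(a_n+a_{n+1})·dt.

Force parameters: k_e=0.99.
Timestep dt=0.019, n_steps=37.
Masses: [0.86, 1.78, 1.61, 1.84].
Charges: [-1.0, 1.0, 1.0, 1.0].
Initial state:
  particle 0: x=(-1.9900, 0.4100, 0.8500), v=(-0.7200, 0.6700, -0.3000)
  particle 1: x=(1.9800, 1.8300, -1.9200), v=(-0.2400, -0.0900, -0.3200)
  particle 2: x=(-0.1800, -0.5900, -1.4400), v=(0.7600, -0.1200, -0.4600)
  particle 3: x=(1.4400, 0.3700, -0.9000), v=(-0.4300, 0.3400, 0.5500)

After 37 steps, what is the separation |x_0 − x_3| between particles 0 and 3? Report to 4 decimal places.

3.7664

step 0: x0=(-1.9900, 0.4100, 0.8500) x1=(1.9800, 1.8300, -1.9200) x2=(-0.1800, -0.5900, -1.4400) x3=(1.4400, 0.3700, -0.9000)
step 1: x0=(-2.0036, 0.4227, 0.8443) x1=(1.9755, 1.8283, -1.9261) x2=(-0.1656, -0.5923, -1.4487) x3=(1.4318, 0.3765, -0.8895)
step 2: x0=(-2.0172, 0.4354, 0.8385) x1=(1.9709, 1.8267, -1.9322) x2=(-0.1513, -0.5946, -1.4575) x3=(1.4237, 0.3829, -0.8790)
step 3: x0=(-2.0308, 0.4481, 0.8327) x1=(1.9664, 1.8251, -1.9384) x2=(-0.1370, -0.5970, -1.4662) x3=(1.4156, 0.3893, -0.8684)
step 4: x0=(-2.0442, 0.4608, 0.8268) x1=(1.9619, 1.8236, -1.9446) x2=(-0.1228, -0.5994, -1.4749) x3=(1.4074, 0.3957, -0.8578)
step 5: x0=(-2.0576, 0.4735, 0.8208) x1=(1.9575, 1.8222, -1.9508) x2=(-0.1087, -0.6019, -1.4837) x3=(1.3993, 0.4021, -0.8471)
step 6: x0=(-2.0709, 0.4862, 0.8149) x1=(1.9531, 1.8208, -1.9570) x2=(-0.0947, -0.6044, -1.4924) x3=(1.3912, 0.4085, -0.8364)
step 7: x0=(-2.0842, 0.4989, 0.8088) x1=(1.9486, 1.8194, -1.9633) x2=(-0.0808, -0.6069, -1.5011) x3=(1.3831, 0.4148, -0.8256)
step 8: x0=(-2.0974, 0.5115, 0.8027) x1=(1.9443, 1.8181, -1.9696) x2=(-0.0669, -0.6095, -1.5099) x3=(1.3751, 0.4212, -0.8147)
step 9: x0=(-2.1106, 0.5242, 0.7966) x1=(1.9399, 1.8169, -1.9760) x2=(-0.0531, -0.6121, -1.5186) x3=(1.3670, 0.4275, -0.8038)
step 10: x0=(-2.1236, 0.5368, 0.7904) x1=(1.9355, 1.8157, -1.9824) x2=(-0.0393, -0.6147, -1.5274) x3=(1.3590, 0.4338, -0.7928)
step 11: x0=(-2.1367, 0.5494, 0.7842) x1=(1.9312, 1.8146, -1.9888) x2=(-0.0257, -0.6174, -1.5361) x3=(1.3509, 0.4402, -0.7818)
step 12: x0=(-2.1496, 0.5621, 0.7779) x1=(1.9269, 1.8135, -1.9952) x2=(-0.0121, -0.6202, -1.5449) x3=(1.3429, 0.4465, -0.7707)
step 13: x0=(-2.1625, 0.5747, 0.7716) x1=(1.9227, 1.8125, -2.0017) x2=(0.0015, -0.6230, -1.5537) x3=(1.3349, 0.4528, -0.7595)
step 14: x0=(-2.1754, 0.5873, 0.7652) x1=(1.9184, 1.8115, -2.0082) x2=(0.0149, -0.6258, -1.5624) x3=(1.3269, 0.4591, -0.7483)
step 15: x0=(-2.1881, 0.5998, 0.7588) x1=(1.9142, 1.8106, -2.0148) x2=(0.0283, -0.6287, -1.5712) x3=(1.3189, 0.4654, -0.7370)
step 16: x0=(-2.2008, 0.6124, 0.7524) x1=(1.9100, 1.8097, -2.0213) x2=(0.0416, -0.6317, -1.5800) x3=(1.3109, 0.4717, -0.7257)
step 17: x0=(-2.2135, 0.6250, 0.7459) x1=(1.9058, 1.8089, -2.0279) x2=(0.0549, -0.6346, -1.5889) x3=(1.3030, 0.4780, -0.7143)
step 18: x0=(-2.2261, 0.6376, 0.7394) x1=(1.9016, 1.8081, -2.0346) x2=(0.0680, -0.6377, -1.5977) x3=(1.2950, 0.4842, -0.7028)
step 19: x0=(-2.2386, 0.6501, 0.7328) x1=(1.8975, 1.8074, -2.0413) x2=(0.0811, -0.6408, -1.6065) x3=(1.2870, 0.4905, -0.6913)
step 20: x0=(-2.2511, 0.6626, 0.7262) x1=(1.8934, 1.8067, -2.0480) x2=(0.0942, -0.6439, -1.6154) x3=(1.2791, 0.4968, -0.6797)
step 21: x0=(-2.2635, 0.6752, 0.7195) x1=(1.8893, 1.8061, -2.0547) x2=(0.1072, -0.6471, -1.6243) x3=(1.2712, 0.5031, -0.6680)
step 22: x0=(-2.2758, 0.6877, 0.7128) x1=(1.8852, 1.8055, -2.0615) x2=(0.1201, -0.6503, -1.6332) x3=(1.2632, 0.5094, -0.6563)
step 23: x0=(-2.2881, 0.7002, 0.7061) x1=(1.8812, 1.8050, -2.0683) x2=(0.1330, -0.6536, -1.6421) x3=(1.2553, 0.5157, -0.6445)
step 24: x0=(-2.3003, 0.7127, 0.6993) x1=(1.8771, 1.8045, -2.0752) x2=(0.1458, -0.6569, -1.6510) x3=(1.2474, 0.5220, -0.6327)
step 25: x0=(-2.3125, 0.7252, 0.6925) x1=(1.8731, 1.8040, -2.0821) x2=(0.1585, -0.6603, -1.6599) x3=(1.2394, 0.5283, -0.6207)
step 26: x0=(-2.3246, 0.7377, 0.6856) x1=(1.8691, 1.8036, -2.0890) x2=(0.1712, -0.6637, -1.6689) x3=(1.2315, 0.5346, -0.6087)
step 27: x0=(-2.3366, 0.7501, 0.6787) x1=(1.8652, 1.8033, -2.0959) x2=(0.1838, -0.6672, -1.6779) x3=(1.2236, 0.5409, -0.5967)
step 28: x0=(-2.3486, 0.7626, 0.6718) x1=(1.8612, 1.8030, -2.1029) x2=(0.1964, -0.6707, -1.6869) x3=(1.2157, 0.5473, -0.5845)
step 29: x0=(-2.3605, 0.7751, 0.6648) x1=(1.8573, 1.8028, -2.1099) x2=(0.2089, -0.6743, -1.6959) x3=(1.2078, 0.5536, -0.5724)
step 30: x0=(-2.3724, 0.7875, 0.6578) x1=(1.8534, 1.8025, -2.1170) x2=(0.2213, -0.6780, -1.7050) x3=(1.1998, 0.5599, -0.5601)
step 31: x0=(-2.3842, 0.7999, 0.6508) x1=(1.8495, 1.8024, -2.1240) x2=(0.2337, -0.6817, -1.7140) x3=(1.1919, 0.5663, -0.5478)
step 32: x0=(-2.3959, 0.8124, 0.6437) x1=(1.8456, 1.8023, -2.1311) x2=(0.2461, -0.6854, -1.7231) x3=(1.1840, 0.5726, -0.5354)
step 33: x0=(-2.4076, 0.8248, 0.6366) x1=(1.8418, 1.8022, -2.1383) x2=(0.2584, -0.6892, -1.7322) x3=(1.1761, 0.5790, -0.5229)
step 34: x0=(-2.4192, 0.8372, 0.6294) x1=(1.8380, 1.8021, -2.1455) x2=(0.2706, -0.6930, -1.7414) x3=(1.1682, 0.5853, -0.5104)
step 35: x0=(-2.4308, 0.8496, 0.6223) x1=(1.8342, 1.8022, -2.1527) x2=(0.2828, -0.6969, -1.7505) x3=(1.1602, 0.5917, -0.4978)
step 36: x0=(-2.4423, 0.8620, 0.6151) x1=(1.8304, 1.8022, -2.1599) x2=(0.2950, -0.7009, -1.7597) x3=(1.1523, 0.5981, -0.4851)
step 37: x0=(-2.4537, 0.8743, 0.6078) x1=(1.8266, 1.8023, -2.1672) x2=(0.3071, -0.7049, -1.7689) x3=(1.1444, 0.6045, -0.4724)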